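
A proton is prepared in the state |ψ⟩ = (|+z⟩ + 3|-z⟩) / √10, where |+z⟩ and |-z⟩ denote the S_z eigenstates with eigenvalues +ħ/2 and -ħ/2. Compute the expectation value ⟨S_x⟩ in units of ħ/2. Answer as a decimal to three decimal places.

⟨σ_x⟩ = 2 Re(a* b)/(|a|²+|b|²) with a = 1, b = 3.
a* b = 3, so ⟨σ_x⟩ = 6/10.
⟨S_x⟩ = (ħ/2)·⟨σ_x⟩.

0.600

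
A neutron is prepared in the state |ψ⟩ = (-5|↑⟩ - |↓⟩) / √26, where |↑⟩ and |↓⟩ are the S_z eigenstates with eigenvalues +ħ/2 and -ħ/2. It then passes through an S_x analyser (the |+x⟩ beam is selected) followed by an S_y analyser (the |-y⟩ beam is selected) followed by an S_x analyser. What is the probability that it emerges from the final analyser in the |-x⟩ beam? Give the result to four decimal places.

0.1731

First analyser (S_x): P(|+x⟩) = |⟨+x|ψ⟩|² = 36/52.
After stage 1 the state is |+x⟩; P(|-y⟩) = |⟨-y|+x⟩|² = 1/2.
After stage 2 the state is |-y⟩; P(|-x⟩) = |⟨-x|-y⟩|² = 1/2.
Joint probability = 36/52 × 1/2 × 1/2 = 0.1731.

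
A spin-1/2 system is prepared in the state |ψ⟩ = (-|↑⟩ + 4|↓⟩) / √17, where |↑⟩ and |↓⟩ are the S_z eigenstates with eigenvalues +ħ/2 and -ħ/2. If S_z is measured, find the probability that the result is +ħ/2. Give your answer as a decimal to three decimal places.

0.059

The +ħ/2 outcome corresponds to |↑⟩. Its amplitude in |ψ⟩ is -1/√17.
P = |-1|² / 17 = 1/17.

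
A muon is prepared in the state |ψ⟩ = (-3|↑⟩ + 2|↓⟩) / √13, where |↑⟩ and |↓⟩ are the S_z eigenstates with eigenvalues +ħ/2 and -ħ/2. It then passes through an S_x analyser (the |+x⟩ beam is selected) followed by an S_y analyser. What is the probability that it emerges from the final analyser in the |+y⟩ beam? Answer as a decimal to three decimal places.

0.019

First analyser (S_x): P(|+x⟩) = |⟨+x|ψ⟩|² = 1/26.
After stage 1 the state is |+x⟩; P(|+y⟩) = |⟨+y|+x⟩|² = 1/2.
Joint probability = 1/26 × 1/2 = 0.019.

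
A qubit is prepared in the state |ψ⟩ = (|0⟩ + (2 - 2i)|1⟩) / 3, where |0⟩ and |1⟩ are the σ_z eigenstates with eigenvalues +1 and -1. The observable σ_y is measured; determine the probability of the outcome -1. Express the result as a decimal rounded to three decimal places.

|-y⟩ = (|0⟩ - i|1⟩)/√2, so ⟨-y|ψ⟩ = (3 + 2i) / (√2·3).
P = |3 + 2i|² / 18 = 13/18.

0.722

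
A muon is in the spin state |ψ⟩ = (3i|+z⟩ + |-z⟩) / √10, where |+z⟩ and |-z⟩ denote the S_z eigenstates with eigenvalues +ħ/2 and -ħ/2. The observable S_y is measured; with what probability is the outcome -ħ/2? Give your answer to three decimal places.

0.800

|-y⟩ = (|+z⟩ - i|-z⟩)/√2, so ⟨-y|ψ⟩ = (4i) / (√2·√10).
P = |4i|² / 20 = 16/20.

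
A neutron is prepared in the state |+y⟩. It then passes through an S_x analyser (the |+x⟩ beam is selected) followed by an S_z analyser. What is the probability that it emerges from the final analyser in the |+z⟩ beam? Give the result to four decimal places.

First analyser (S_x): from |+y⟩, P(|+x⟩) = 1/2.
After stage 1 the state is |+x⟩; P(|+z⟩) = |⟨+z|+x⟩|² = 1/2.
Joint probability = 1/2 × 1/2 = 0.2500.

0.2500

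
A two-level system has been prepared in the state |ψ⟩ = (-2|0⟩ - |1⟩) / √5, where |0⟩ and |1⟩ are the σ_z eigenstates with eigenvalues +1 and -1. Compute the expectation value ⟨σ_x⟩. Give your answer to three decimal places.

0.800

⟨σ_x⟩ = 2 Re(a* b)/(|a|²+|b|²) with a = -2, b = -1.
a* b = 2, so ⟨σ_x⟩ = 4/5.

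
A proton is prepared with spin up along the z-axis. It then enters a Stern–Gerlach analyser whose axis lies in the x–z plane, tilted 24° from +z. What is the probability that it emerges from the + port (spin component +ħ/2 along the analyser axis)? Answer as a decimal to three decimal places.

For spin-½, the probability of finding spin-up along an axis at angle θ to the initial spin direction is cos²(θ/2); spin-down is sin²(θ/2).
θ = 24°, so P = cos²(12°) ≈ 0.957.

0.957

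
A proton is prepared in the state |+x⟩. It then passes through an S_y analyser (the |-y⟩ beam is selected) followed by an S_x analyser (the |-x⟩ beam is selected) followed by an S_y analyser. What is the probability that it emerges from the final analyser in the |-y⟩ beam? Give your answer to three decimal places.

First analyser (S_y): from |+x⟩, P(|-y⟩) = 1/2.
After stage 1 the state is |-y⟩; P(|-x⟩) = |⟨-x|-y⟩|² = 1/2.
After stage 2 the state is |-x⟩; P(|-y⟩) = |⟨-y|-x⟩|² = 1/2.
Joint probability = 1/2 × 1/2 × 1/2 = 0.125.

0.125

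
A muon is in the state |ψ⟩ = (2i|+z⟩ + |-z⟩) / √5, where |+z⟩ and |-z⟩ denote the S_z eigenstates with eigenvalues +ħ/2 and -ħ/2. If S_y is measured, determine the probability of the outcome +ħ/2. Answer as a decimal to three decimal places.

0.100

|+y⟩ = (|+z⟩ + i|-z⟩)/√2, so ⟨+y|ψ⟩ = (i) / (√2·√5).
P = |i|² / 10 = 1/10.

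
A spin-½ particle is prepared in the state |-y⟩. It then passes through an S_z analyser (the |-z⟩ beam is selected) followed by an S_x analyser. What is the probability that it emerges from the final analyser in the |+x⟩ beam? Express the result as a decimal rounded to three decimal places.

First analyser (S_z): from |-y⟩, P(|-z⟩) = 1/2.
After stage 1 the state is |-z⟩; P(|+x⟩) = |⟨+x|-z⟩|² = 1/2.
Joint probability = 1/2 × 1/2 = 0.250.

0.250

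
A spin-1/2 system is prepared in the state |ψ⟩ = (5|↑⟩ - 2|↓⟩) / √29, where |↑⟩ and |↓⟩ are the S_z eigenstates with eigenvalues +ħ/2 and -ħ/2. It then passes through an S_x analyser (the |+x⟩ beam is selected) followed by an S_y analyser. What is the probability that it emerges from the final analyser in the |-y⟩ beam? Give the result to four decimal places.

First analyser (S_x): P(|+x⟩) = |⟨+x|ψ⟩|² = 9/58.
After stage 1 the state is |+x⟩; P(|-y⟩) = |⟨-y|+x⟩|² = 1/2.
Joint probability = 9/58 × 1/2 = 0.0776.

0.0776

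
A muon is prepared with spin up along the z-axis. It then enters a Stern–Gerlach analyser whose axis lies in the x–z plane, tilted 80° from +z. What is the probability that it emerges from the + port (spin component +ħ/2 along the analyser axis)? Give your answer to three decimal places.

For spin-½, the probability of finding spin-up along an axis at angle θ to the initial spin direction is cos²(θ/2); spin-down is sin²(θ/2).
θ = 80°, so P = cos²(40°) ≈ 0.587.

0.587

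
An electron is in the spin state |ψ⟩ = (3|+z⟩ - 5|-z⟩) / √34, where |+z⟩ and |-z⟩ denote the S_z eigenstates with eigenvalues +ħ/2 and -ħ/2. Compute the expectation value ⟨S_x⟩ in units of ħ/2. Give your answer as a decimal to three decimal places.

⟨σ_x⟩ = 2 Re(a* b)/(|a|²+|b|²) with a = 3, b = -5.
a* b = -15, so ⟨σ_x⟩ = -30/34.
⟨S_x⟩ = (ħ/2)·⟨σ_x⟩.

-0.882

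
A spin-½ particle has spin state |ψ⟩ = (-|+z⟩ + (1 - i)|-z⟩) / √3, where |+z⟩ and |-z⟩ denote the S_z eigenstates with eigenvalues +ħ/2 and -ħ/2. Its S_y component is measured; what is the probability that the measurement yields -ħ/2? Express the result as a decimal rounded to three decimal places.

0.167

|-y⟩ = (|+z⟩ - i|-z⟩)/√2, so ⟨-y|ψ⟩ = (i) / (√2·√3).
P = |i|² / 6 = 1/6.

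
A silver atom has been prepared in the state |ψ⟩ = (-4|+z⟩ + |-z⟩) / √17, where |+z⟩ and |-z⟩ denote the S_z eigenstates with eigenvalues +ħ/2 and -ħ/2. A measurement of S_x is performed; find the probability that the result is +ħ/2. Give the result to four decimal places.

0.2647

|+x⟩ = (|+z⟩ + |-z⟩)/√2, so ⟨+x|ψ⟩ = (-3) / (√2·√17).
P = |-3|² / 34 = 9/34.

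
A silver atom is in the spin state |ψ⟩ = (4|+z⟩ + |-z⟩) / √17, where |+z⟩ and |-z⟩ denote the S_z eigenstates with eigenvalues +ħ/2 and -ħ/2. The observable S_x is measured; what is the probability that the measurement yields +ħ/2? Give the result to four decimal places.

|+x⟩ = (|+z⟩ + |-z⟩)/√2, so ⟨+x|ψ⟩ = (5) / (√2·√17).
P = |5|² / 34 = 25/34.

0.7353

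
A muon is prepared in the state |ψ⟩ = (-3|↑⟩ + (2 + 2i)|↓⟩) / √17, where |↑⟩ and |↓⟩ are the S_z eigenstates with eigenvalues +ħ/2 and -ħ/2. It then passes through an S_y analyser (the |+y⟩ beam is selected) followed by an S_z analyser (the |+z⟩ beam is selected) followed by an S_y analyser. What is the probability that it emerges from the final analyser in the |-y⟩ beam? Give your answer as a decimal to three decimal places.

First analyser (S_y): P(|+y⟩) = |⟨+y|ψ⟩|² = 5/34.
After stage 1 the state is |+y⟩; P(|+z⟩) = |⟨+z|+y⟩|² = 1/2.
After stage 2 the state is |+z⟩; P(|-y⟩) = |⟨-y|+z⟩|² = 1/2.
Joint probability = 5/34 × 1/2 × 1/2 = 0.037.

0.037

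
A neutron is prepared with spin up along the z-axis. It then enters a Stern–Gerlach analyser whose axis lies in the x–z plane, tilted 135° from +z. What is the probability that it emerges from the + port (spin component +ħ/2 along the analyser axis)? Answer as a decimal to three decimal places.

0.146

For spin-½, the probability of finding spin-up along an axis at angle θ to the initial spin direction is cos²(θ/2); spin-down is sin²(θ/2).
θ = 135°, so P = cos²(67.5°) ≈ 0.146.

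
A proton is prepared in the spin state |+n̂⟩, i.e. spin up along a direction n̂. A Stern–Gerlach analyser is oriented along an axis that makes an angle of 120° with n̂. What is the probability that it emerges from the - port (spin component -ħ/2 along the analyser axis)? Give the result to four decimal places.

For spin-½, the probability of finding spin-up along an axis at angle θ to the initial spin direction is cos²(θ/2); spin-down is sin²(θ/2).
θ = 120°, so P = sin²(60°) ≈ 0.7500.

0.7500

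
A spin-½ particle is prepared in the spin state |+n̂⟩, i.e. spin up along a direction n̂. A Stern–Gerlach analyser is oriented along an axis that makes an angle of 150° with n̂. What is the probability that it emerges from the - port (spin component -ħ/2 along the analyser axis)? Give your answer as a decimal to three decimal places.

0.933

For spin-½, the probability of finding spin-up along an axis at angle θ to the initial spin direction is cos²(θ/2); spin-down is sin²(θ/2).
θ = 150°, so P = sin²(75°) ≈ 0.933.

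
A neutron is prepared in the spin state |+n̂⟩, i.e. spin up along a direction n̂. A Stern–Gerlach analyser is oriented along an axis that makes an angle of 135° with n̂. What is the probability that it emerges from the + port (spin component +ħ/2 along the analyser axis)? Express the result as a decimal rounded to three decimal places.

0.146

For spin-½, the probability of finding spin-up along an axis at angle θ to the initial spin direction is cos²(θ/2); spin-down is sin²(θ/2).
θ = 135°, so P = cos²(67.5°) ≈ 0.146.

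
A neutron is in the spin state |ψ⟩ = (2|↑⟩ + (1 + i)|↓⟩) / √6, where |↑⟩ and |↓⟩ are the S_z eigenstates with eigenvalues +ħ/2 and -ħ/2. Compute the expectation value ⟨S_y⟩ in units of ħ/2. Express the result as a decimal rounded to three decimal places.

⟨σ_y⟩ = 2 Im(a* b)/(|a|²+|b|²) with a = 2, b = (1 + i).
a* b = (2 + 2i), so ⟨σ_y⟩ = 4/6.
⟨S_y⟩ = (ħ/2)·⟨σ_y⟩.

0.667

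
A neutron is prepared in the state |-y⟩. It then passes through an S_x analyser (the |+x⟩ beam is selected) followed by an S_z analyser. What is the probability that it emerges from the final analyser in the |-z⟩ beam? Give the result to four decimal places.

0.2500

First analyser (S_x): from |-y⟩, P(|+x⟩) = 1/2.
After stage 1 the state is |+x⟩; P(|-z⟩) = |⟨-z|+x⟩|² = 1/2.
Joint probability = 1/2 × 1/2 = 0.2500.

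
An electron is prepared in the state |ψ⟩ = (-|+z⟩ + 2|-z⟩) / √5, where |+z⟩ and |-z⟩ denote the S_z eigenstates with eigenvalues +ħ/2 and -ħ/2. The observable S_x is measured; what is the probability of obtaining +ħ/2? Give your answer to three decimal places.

|+x⟩ = (|+z⟩ + |-z⟩)/√2, so ⟨+x|ψ⟩ = (1) / (√2·√5).
P = |1|² / 10 = 1/10.

0.100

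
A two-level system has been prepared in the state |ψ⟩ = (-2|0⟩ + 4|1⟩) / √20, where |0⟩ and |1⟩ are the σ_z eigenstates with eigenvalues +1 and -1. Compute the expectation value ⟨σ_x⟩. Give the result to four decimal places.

-0.8000

⟨σ_x⟩ = 2 Re(a* b)/(|a|²+|b|²) with a = -2, b = 4.
a* b = -8, so ⟨σ_x⟩ = -16/20.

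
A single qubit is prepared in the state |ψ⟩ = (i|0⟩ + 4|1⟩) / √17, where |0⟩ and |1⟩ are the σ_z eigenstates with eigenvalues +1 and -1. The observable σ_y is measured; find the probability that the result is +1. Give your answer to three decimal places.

|+y⟩ = (|0⟩ + i|1⟩)/√2, so ⟨+y|ψ⟩ = (-3i) / (√2·√17).
P = |-3i|² / 34 = 9/34.

0.265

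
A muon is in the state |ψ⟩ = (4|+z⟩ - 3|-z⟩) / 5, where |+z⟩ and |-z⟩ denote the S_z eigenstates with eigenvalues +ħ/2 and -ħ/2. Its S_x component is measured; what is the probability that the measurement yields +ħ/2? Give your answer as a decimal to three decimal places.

0.020

|+x⟩ = (|+z⟩ + |-z⟩)/√2, so ⟨+x|ψ⟩ = (1) / (√2·5).
P = |1|² / 50 = 1/50.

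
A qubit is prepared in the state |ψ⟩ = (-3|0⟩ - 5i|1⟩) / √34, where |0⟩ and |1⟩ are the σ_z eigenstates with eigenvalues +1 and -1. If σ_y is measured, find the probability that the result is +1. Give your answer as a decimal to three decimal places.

0.941

|+y⟩ = (|0⟩ + i|1⟩)/√2, so ⟨+y|ψ⟩ = (-8) / (√2·√34).
P = |-8|² / 68 = 64/68.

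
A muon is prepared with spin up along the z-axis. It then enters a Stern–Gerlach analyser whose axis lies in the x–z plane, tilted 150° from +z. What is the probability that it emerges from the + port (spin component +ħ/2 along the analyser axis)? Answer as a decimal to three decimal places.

0.067

For spin-½, the probability of finding spin-up along an axis at angle θ to the initial spin direction is cos²(θ/2); spin-down is sin²(θ/2).
θ = 150°, so P = cos²(75°) ≈ 0.067.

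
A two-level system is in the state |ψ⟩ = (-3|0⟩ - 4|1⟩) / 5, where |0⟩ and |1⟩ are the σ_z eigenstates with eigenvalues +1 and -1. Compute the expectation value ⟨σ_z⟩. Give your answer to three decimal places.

⟨σ_z⟩ = |a|² - |b|² divided by |a|²+|b|², with a, b the |0⟩, |1⟩ amplitudes.
= (9 - 16)/25 = -7/25.

-0.280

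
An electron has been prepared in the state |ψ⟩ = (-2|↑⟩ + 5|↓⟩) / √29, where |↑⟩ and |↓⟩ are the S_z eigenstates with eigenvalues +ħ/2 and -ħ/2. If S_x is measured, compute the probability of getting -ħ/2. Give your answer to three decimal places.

0.845

|-x⟩ = (|↑⟩ - |↓⟩)/√2, so ⟨-x|ψ⟩ = (-7) / (√2·√29).
P = |-7|² / 58 = 49/58.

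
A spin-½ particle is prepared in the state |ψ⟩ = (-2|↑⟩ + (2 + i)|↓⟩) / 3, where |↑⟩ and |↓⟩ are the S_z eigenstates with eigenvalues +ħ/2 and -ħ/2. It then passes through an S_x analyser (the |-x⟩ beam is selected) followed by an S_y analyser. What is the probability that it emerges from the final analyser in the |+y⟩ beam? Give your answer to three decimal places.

0.472

First analyser (S_x): P(|-x⟩) = |⟨-x|ψ⟩|² = 17/18.
After stage 1 the state is |-x⟩; P(|+y⟩) = |⟨+y|-x⟩|² = 1/2.
Joint probability = 17/18 × 1/2 = 0.472.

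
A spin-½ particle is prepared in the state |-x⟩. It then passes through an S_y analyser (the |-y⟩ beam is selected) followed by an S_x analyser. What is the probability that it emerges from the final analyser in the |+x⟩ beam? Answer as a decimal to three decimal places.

0.250

First analyser (S_y): from |-x⟩, P(|-y⟩) = 1/2.
After stage 1 the state is |-y⟩; P(|+x⟩) = |⟨+x|-y⟩|² = 1/2.
Joint probability = 1/2 × 1/2 = 0.250.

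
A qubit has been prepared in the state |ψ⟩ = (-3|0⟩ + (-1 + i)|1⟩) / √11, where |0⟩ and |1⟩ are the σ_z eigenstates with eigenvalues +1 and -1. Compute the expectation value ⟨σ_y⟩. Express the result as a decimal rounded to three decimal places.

⟨σ_y⟩ = 2 Im(a* b)/(|a|²+|b|²) with a = -3, b = (-1 + i).
a* b = (3 - 3i), so ⟨σ_y⟩ = -6/11.

-0.545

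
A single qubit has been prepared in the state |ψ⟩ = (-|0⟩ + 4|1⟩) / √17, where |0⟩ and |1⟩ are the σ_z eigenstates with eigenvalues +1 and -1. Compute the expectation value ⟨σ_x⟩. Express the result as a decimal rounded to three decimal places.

-0.471

⟨σ_x⟩ = 2 Re(a* b)/(|a|²+|b|²) with a = -1, b = 4.
a* b = -4, so ⟨σ_x⟩ = -8/17.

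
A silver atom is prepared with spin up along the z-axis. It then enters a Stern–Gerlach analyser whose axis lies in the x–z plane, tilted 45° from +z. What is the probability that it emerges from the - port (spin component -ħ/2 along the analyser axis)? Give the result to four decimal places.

0.1464

For spin-½, the probability of finding spin-up along an axis at angle θ to the initial spin direction is cos²(θ/2); spin-down is sin²(θ/2).
θ = 45°, so P = sin²(22.5°) ≈ 0.1464.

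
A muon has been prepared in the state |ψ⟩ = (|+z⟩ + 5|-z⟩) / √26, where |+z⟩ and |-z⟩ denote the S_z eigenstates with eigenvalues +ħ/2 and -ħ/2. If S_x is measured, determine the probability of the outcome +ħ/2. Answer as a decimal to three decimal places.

0.692

|+x⟩ = (|+z⟩ + |-z⟩)/√2, so ⟨+x|ψ⟩ = (6) / (√2·√26).
P = |6|² / 52 = 36/52.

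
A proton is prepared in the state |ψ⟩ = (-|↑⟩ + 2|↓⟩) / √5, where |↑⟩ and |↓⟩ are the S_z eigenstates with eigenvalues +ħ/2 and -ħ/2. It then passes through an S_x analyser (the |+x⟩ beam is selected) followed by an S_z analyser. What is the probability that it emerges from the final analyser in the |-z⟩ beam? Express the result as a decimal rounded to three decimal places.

First analyser (S_x): P(|+x⟩) = |⟨+x|ψ⟩|² = 1/10.
After stage 1 the state is |+x⟩; P(|-z⟩) = |⟨-z|+x⟩|² = 1/2.
Joint probability = 1/10 × 1/2 = 0.050.

0.050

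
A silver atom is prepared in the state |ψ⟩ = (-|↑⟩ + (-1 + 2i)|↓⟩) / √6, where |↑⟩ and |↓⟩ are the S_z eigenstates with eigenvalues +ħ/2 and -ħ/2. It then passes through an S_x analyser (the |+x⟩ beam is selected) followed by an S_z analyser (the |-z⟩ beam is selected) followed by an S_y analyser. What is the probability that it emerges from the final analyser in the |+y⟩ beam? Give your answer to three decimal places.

First analyser (S_x): P(|+x⟩) = |⟨+x|ψ⟩|² = 8/12.
After stage 1 the state is |+x⟩; P(|-z⟩) = |⟨-z|+x⟩|² = 1/2.
After stage 2 the state is |-z⟩; P(|+y⟩) = |⟨+y|-z⟩|² = 1/2.
Joint probability = 8/12 × 1/2 × 1/2 = 0.167.

0.167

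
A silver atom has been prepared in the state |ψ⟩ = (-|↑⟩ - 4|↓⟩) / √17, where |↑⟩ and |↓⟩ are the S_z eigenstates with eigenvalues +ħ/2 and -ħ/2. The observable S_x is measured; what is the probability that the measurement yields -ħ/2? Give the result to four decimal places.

|-x⟩ = (|↑⟩ - |↓⟩)/√2, so ⟨-x|ψ⟩ = (3) / (√2·√17).
P = |3|² / 34 = 9/34.

0.2647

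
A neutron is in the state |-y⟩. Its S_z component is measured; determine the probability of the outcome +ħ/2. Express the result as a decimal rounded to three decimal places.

In the S_z basis, |-y⟩ = (|+z⟩ - i|-z⟩)/√2 and |+z⟩ = |+z⟩.
|⟨+z|-y⟩|² = 1/2.

0.500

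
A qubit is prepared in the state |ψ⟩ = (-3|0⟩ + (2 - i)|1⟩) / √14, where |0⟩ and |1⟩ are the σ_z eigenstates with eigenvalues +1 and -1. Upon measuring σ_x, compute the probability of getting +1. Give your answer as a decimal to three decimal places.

0.071

|+x⟩ = (|0⟩ + |1⟩)/√2, so ⟨+x|ψ⟩ = (-1 - i) / (√2·√14).
P = |-1 - i|² / 28 = 2/28.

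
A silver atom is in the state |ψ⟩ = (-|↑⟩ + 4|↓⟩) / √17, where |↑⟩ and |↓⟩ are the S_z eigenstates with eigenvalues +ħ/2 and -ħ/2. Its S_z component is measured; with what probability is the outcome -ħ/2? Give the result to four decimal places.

0.9412

The -ħ/2 outcome corresponds to |↓⟩. Its amplitude in |ψ⟩ is 4/√17.
P = |4|² / 17 = 16/17.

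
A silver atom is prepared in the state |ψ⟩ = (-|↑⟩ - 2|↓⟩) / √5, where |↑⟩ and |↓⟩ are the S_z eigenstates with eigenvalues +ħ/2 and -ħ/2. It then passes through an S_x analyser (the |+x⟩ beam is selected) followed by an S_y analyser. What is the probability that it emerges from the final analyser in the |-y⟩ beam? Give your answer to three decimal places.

First analyser (S_x): P(|+x⟩) = |⟨+x|ψ⟩|² = 9/10.
After stage 1 the state is |+x⟩; P(|-y⟩) = |⟨-y|+x⟩|² = 1/2.
Joint probability = 9/10 × 1/2 = 0.450.

0.450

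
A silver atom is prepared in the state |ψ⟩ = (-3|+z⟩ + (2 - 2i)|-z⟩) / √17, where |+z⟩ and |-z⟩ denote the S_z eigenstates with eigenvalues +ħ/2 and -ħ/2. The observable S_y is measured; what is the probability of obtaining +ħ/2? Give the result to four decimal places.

|+y⟩ = (|+z⟩ + i|-z⟩)/√2, so ⟨+y|ψ⟩ = (-5 - 2i) / (√2·√17).
P = |-5 - 2i|² / 34 = 29/34.

0.8529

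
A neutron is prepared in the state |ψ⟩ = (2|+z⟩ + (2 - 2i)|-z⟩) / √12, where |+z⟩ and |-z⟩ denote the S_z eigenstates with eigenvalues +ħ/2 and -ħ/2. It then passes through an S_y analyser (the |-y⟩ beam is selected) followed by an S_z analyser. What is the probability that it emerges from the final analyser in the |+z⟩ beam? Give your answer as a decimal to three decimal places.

0.417

First analyser (S_y): P(|-y⟩) = |⟨-y|ψ⟩|² = 20/24.
After stage 1 the state is |-y⟩; P(|+z⟩) = |⟨+z|-y⟩|² = 1/2.
Joint probability = 20/24 × 1/2 = 0.417.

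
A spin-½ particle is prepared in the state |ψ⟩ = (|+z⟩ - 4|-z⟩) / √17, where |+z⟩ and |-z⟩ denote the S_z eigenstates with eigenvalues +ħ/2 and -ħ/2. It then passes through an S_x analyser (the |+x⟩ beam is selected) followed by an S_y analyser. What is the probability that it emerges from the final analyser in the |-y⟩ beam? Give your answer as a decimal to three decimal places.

0.132

First analyser (S_x): P(|+x⟩) = |⟨+x|ψ⟩|² = 9/34.
After stage 1 the state is |+x⟩; P(|-y⟩) = |⟨-y|+x⟩|² = 1/2.
Joint probability = 9/34 × 1/2 = 0.132.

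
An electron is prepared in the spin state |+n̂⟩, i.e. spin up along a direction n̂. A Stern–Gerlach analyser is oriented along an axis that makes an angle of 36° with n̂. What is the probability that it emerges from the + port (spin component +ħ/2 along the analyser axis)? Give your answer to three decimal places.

For spin-½, the probability of finding spin-up along an axis at angle θ to the initial spin direction is cos²(θ/2); spin-down is sin²(θ/2).
θ = 36°, so P = cos²(18°) ≈ 0.905.

0.905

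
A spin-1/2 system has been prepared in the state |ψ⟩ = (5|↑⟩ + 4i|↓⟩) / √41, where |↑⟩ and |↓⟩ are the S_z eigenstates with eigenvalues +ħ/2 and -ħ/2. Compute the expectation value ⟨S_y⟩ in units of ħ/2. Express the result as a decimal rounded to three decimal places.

0.976

⟨σ_y⟩ = 2 Im(a* b)/(|a|²+|b|²) with a = 5, b = 4i.
a* b = 20i, so ⟨σ_y⟩ = 40/41.
⟨S_y⟩ = (ħ/2)·⟨σ_y⟩.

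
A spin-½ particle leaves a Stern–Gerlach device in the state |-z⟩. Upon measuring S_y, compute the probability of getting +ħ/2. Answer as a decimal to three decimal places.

In the S_z basis, |-z⟩ = |-z⟩ and |+y⟩ = (|+z⟩ + i|-z⟩)/√2.
|⟨+y|-z⟩|² = 1/2.

0.500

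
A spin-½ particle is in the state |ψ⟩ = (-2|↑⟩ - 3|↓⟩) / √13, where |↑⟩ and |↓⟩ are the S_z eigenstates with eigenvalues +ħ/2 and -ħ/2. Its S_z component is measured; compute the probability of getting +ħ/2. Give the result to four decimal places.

The +ħ/2 outcome corresponds to |↑⟩. Its amplitude in |ψ⟩ is -2/√13.
P = |-2|² / 13 = 4/13.

0.3077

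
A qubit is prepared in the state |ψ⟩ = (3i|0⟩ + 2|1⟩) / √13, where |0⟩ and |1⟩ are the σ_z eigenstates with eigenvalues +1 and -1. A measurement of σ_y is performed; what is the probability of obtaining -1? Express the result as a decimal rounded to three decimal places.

0.962

|-y⟩ = (|0⟩ - i|1⟩)/√2, so ⟨-y|ψ⟩ = (5i) / (√2·√13).
P = |5i|² / 26 = 25/26.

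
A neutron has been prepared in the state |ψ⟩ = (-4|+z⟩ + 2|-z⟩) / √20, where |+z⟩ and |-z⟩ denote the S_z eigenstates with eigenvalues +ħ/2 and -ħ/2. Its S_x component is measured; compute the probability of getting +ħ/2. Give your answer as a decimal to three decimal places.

0.100

|+x⟩ = (|+z⟩ + |-z⟩)/√2, so ⟨+x|ψ⟩ = (-2) / (√2·√20).
P = |-2|² / 40 = 4/40.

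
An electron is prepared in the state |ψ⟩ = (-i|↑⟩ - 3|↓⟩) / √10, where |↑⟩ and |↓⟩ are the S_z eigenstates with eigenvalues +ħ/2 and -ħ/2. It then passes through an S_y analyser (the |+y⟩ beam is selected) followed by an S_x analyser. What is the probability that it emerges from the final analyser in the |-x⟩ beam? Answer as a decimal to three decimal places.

First analyser (S_y): P(|+y⟩) = |⟨+y|ψ⟩|² = 4/20.
After stage 1 the state is |+y⟩; P(|-x⟩) = |⟨-x|+y⟩|² = 1/2.
Joint probability = 4/20 × 1/2 = 0.100.

0.100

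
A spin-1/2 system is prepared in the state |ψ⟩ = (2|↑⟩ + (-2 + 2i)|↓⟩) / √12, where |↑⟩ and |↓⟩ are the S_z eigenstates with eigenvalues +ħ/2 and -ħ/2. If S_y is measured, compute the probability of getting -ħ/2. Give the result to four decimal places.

0.1667

|-y⟩ = (|↑⟩ - i|↓⟩)/√2, so ⟨-y|ψ⟩ = (-2i) / (√2·√12).
P = |-2i|² / 24 = 4/24.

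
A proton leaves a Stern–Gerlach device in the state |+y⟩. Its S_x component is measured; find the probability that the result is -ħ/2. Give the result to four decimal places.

In the S_z basis, |+y⟩ = (|↑⟩ + i|↓⟩)/√2 and |-x⟩ = (|↑⟩ - |↓⟩)/√2.
|⟨-x|+y⟩|² = 1/2.

0.5000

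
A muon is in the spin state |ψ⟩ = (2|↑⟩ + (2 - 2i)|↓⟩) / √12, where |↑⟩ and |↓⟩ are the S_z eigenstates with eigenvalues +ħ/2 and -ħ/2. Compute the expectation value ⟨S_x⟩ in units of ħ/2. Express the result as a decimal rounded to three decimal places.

⟨σ_x⟩ = 2 Re(a* b)/(|a|²+|b|²) with a = 2, b = (2 - 2i).
a* b = (4 - 4i), so ⟨σ_x⟩ = 8/12.
⟨S_x⟩ = (ħ/2)·⟨σ_x⟩.

0.667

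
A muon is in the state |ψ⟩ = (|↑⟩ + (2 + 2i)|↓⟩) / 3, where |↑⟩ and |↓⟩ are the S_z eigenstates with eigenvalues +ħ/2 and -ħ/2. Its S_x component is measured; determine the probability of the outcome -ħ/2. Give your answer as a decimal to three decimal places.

|-x⟩ = (|↑⟩ - |↓⟩)/√2, so ⟨-x|ψ⟩ = (-1 - 2i) / (√2·3).
P = |-1 - 2i|² / 18 = 5/18.

0.278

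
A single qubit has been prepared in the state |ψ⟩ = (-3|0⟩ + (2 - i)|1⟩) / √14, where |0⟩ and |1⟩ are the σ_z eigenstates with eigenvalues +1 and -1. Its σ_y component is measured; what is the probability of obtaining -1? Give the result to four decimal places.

|-y⟩ = (|0⟩ - i|1⟩)/√2, so ⟨-y|ψ⟩ = (-2 + 2i) / (√2·√14).
P = |-2 + 2i|² / 28 = 8/28.

0.2857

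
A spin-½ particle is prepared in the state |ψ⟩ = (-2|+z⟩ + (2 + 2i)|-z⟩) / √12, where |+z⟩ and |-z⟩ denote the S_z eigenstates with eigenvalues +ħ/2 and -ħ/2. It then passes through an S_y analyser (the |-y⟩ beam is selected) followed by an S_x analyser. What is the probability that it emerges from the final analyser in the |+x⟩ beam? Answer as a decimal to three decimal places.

0.417

First analyser (S_y): P(|-y⟩) = |⟨-y|ψ⟩|² = 20/24.
After stage 1 the state is |-y⟩; P(|+x⟩) = |⟨+x|-y⟩|² = 1/2.
Joint probability = 20/24 × 1/2 = 0.417.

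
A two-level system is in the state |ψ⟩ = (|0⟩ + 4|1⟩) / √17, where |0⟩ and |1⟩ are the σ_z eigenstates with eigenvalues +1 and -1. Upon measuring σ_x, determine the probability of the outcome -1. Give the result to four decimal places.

|-x⟩ = (|0⟩ - |1⟩)/√2, so ⟨-x|ψ⟩ = (-3) / (√2·√17).
P = |-3|² / 34 = 9/34.

0.2647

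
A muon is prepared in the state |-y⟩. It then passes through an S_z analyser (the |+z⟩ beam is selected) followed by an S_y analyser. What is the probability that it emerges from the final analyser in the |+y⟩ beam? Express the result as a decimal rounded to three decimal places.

First analyser (S_z): from |-y⟩, P(|+z⟩) = 1/2.
After stage 1 the state is |+z⟩; P(|+y⟩) = |⟨+y|+z⟩|² = 1/2.
Joint probability = 1/2 × 1/2 = 0.250.

0.250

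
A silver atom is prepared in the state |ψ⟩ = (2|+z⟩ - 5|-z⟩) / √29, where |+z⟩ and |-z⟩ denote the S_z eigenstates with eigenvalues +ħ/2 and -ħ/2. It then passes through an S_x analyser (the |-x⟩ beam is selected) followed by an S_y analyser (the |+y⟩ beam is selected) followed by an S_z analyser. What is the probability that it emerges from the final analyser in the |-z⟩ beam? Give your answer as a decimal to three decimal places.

0.211

First analyser (S_x): P(|-x⟩) = |⟨-x|ψ⟩|² = 49/58.
After stage 1 the state is |-x⟩; P(|+y⟩) = |⟨+y|-x⟩|² = 1/2.
After stage 2 the state is |+y⟩; P(|-z⟩) = |⟨-z|+y⟩|² = 1/2.
Joint probability = 49/58 × 1/2 × 1/2 = 0.211.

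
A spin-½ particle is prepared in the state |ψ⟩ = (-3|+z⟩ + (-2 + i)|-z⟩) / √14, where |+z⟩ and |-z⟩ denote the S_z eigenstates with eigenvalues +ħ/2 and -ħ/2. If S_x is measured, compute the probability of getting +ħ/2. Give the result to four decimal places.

|+x⟩ = (|+z⟩ + |-z⟩)/√2, so ⟨+x|ψ⟩ = (-5 + i) / (√2·√14).
P = |-5 + i|² / 28 = 26/28.

0.9286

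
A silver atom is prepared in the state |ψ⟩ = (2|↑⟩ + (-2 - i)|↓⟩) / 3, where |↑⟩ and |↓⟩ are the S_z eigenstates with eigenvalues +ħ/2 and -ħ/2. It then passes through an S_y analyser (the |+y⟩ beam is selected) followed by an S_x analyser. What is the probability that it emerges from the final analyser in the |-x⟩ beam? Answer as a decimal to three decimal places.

First analyser (S_y): P(|+y⟩) = |⟨+y|ψ⟩|² = 5/18.
After stage 1 the state is |+y⟩; P(|-x⟩) = |⟨-x|+y⟩|² = 1/2.
Joint probability = 5/18 × 1/2 = 0.139.

0.139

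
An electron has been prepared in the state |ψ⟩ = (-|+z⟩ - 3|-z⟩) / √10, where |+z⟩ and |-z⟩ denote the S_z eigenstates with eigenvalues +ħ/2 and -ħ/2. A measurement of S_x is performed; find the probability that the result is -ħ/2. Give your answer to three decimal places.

0.200

|-x⟩ = (|+z⟩ - |-z⟩)/√2, so ⟨-x|ψ⟩ = (2) / (√2·√10).
P = |2|² / 20 = 4/20.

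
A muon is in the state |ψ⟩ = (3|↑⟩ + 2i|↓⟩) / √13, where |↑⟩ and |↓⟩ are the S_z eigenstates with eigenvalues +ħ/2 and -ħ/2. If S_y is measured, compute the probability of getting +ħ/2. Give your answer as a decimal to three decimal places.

0.962

|+y⟩ = (|↑⟩ + i|↓⟩)/√2, so ⟨+y|ψ⟩ = (5) / (√2·√13).
P = |5|² / 26 = 25/26.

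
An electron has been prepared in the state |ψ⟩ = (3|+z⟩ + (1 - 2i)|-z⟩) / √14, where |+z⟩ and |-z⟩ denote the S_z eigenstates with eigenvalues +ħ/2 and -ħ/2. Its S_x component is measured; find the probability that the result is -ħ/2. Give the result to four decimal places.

0.2857

|-x⟩ = (|+z⟩ - |-z⟩)/√2, so ⟨-x|ψ⟩ = (2 + 2i) / (√2·√14).
P = |2 + 2i|² / 28 = 8/28.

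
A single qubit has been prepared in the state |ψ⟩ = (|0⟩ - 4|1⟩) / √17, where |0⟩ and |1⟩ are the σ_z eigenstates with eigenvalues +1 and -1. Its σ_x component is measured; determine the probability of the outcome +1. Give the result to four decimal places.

|+x⟩ = (|0⟩ + |1⟩)/√2, so ⟨+x|ψ⟩ = (-3) / (√2·√17).
P = |-3|² / 34 = 9/34.

0.2647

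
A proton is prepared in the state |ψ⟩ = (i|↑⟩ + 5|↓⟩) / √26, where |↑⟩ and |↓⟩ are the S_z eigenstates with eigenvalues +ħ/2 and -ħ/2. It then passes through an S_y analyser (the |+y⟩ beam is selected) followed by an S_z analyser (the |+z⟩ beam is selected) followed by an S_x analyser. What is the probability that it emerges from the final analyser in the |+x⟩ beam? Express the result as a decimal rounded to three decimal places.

First analyser (S_y): P(|+y⟩) = |⟨+y|ψ⟩|² = 16/52.
After stage 1 the state is |+y⟩; P(|+z⟩) = |⟨+z|+y⟩|² = 1/2.
After stage 2 the state is |+z⟩; P(|+x⟩) = |⟨+x|+z⟩|² = 1/2.
Joint probability = 16/52 × 1/2 × 1/2 = 0.077.

0.077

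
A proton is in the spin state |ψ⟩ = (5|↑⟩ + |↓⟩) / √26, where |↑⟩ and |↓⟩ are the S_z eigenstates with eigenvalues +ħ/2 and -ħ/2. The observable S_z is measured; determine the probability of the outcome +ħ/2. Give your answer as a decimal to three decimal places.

The +ħ/2 outcome corresponds to |↑⟩. Its amplitude in |ψ⟩ is 5/√26.
P = |5|² / 26 = 25/26.

0.962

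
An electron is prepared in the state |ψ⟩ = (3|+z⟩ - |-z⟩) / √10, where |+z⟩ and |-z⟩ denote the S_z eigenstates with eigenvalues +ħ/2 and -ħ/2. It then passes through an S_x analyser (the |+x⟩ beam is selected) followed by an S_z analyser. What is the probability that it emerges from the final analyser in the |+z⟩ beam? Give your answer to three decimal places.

First analyser (S_x): P(|+x⟩) = |⟨+x|ψ⟩|² = 4/20.
After stage 1 the state is |+x⟩; P(|+z⟩) = |⟨+z|+x⟩|² = 1/2.
Joint probability = 4/20 × 1/2 = 0.100.

0.100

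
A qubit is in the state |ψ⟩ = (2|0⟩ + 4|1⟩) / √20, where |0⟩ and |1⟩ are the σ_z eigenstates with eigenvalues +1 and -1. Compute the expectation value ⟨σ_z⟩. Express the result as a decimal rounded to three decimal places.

-0.600

⟨σ_z⟩ = |a|² - |b|² divided by |a|²+|b|², with a, b the |0⟩, |1⟩ amplitudes.
= (4 - 16)/20 = -12/20.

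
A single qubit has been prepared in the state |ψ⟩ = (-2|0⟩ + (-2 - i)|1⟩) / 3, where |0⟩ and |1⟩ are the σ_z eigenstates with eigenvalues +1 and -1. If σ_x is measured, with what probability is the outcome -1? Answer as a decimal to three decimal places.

|-x⟩ = (|0⟩ - |1⟩)/√2, so ⟨-x|ψ⟩ = (i) / (√2·3).
P = |i|² / 18 = 1/18.

0.056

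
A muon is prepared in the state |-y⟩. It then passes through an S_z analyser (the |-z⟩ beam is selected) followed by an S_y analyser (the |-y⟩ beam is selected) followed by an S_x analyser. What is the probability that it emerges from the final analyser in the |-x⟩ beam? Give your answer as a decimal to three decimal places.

0.125

First analyser (S_z): from |-y⟩, P(|-z⟩) = 1/2.
After stage 1 the state is |-z⟩; P(|-y⟩) = |⟨-y|-z⟩|² = 1/2.
After stage 2 the state is |-y⟩; P(|-x⟩) = |⟨-x|-y⟩|² = 1/2.
Joint probability = 1/2 × 1/2 × 1/2 = 0.125.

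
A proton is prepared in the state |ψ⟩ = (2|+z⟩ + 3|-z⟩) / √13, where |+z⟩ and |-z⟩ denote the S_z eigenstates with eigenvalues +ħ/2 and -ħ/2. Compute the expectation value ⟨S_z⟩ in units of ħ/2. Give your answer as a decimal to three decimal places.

⟨σ_z⟩ = |a|² - |b|² divided by |a|²+|b|², with a, b the |+z⟩, |-z⟩ amplitudes.
= (4 - 9)/13 = -5/13.
⟨S_z⟩ = (ħ/2)·⟨σ_z⟩.

-0.385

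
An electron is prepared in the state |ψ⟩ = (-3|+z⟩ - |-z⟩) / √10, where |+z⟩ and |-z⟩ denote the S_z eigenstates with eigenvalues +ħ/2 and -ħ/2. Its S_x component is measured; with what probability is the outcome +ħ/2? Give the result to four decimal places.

|+x⟩ = (|+z⟩ + |-z⟩)/√2, so ⟨+x|ψ⟩ = (-4) / (√2·√10).
P = |-4|² / 20 = 16/20.

0.8000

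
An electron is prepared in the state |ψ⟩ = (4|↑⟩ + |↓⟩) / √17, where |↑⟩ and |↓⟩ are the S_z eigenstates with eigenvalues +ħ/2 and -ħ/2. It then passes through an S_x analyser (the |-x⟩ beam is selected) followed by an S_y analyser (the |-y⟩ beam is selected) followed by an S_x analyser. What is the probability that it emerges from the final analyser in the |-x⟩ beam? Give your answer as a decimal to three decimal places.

First analyser (S_x): P(|-x⟩) = |⟨-x|ψ⟩|² = 9/34.
After stage 1 the state is |-x⟩; P(|-y⟩) = |⟨-y|-x⟩|² = 1/2.
After stage 2 the state is |-y⟩; P(|-x⟩) = |⟨-x|-y⟩|² = 1/2.
Joint probability = 9/34 × 1/2 × 1/2 = 0.066.

0.066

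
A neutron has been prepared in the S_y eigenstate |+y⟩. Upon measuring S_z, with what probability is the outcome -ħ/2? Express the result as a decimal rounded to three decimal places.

In the S_z basis, |+y⟩ = (|+z⟩ + i|-z⟩)/√2 and |-z⟩ = |-z⟩.
|⟨-z|+y⟩|² = 1/2.

0.500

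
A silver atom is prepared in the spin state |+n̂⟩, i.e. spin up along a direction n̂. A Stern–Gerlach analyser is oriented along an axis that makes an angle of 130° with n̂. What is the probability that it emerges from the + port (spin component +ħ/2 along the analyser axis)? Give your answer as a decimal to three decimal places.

For spin-½, the probability of finding spin-up along an axis at angle θ to the initial spin direction is cos²(θ/2); spin-down is sin²(θ/2).
θ = 130°, so P = cos²(65°) ≈ 0.179.

0.179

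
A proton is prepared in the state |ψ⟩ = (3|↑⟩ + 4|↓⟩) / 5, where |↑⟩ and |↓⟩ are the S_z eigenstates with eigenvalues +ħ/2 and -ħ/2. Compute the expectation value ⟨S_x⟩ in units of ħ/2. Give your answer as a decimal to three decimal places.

0.960

⟨σ_x⟩ = 2 Re(a* b)/(|a|²+|b|²) with a = 3, b = 4.
a* b = 12, so ⟨σ_x⟩ = 24/25.
⟨S_x⟩ = (ħ/2)·⟨σ_x⟩.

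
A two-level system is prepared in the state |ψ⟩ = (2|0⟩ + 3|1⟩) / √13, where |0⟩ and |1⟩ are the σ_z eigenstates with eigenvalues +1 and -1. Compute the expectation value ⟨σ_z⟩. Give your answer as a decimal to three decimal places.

⟨σ_z⟩ = |a|² - |b|² divided by |a|²+|b|², with a, b the |0⟩, |1⟩ amplitudes.
= (4 - 9)/13 = -5/13.

-0.385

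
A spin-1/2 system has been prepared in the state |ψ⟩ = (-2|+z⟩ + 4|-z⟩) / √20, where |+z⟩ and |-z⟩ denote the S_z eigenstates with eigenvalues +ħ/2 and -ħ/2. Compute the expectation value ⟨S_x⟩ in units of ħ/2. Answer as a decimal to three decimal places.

-0.800

⟨σ_x⟩ = 2 Re(a* b)/(|a|²+|b|²) with a = -2, b = 4.
a* b = -8, so ⟨σ_x⟩ = -16/20.
⟨S_x⟩ = (ħ/2)·⟨σ_x⟩.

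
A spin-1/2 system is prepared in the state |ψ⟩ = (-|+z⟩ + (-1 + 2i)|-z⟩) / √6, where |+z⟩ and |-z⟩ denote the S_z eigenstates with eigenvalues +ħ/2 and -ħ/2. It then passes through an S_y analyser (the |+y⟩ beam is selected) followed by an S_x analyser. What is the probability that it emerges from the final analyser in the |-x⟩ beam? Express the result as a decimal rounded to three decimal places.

0.083

First analyser (S_y): P(|+y⟩) = |⟨+y|ψ⟩|² = 2/12.
After stage 1 the state is |+y⟩; P(|-x⟩) = |⟨-x|+y⟩|² = 1/2.
Joint probability = 2/12 × 1/2 = 0.083.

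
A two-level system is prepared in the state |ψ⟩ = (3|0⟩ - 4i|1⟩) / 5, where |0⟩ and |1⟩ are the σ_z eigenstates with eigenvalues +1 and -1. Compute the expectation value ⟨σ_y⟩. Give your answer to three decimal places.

⟨σ_y⟩ = 2 Im(a* b)/(|a|²+|b|²) with a = 3, b = -4i.
a* b = -12i, so ⟨σ_y⟩ = -24/25.

-0.960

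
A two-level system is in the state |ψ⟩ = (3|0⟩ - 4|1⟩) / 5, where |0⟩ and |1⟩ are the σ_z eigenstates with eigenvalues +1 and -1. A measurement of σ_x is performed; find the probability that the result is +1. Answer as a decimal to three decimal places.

|+x⟩ = (|0⟩ + |1⟩)/√2, so ⟨+x|ψ⟩ = (-1) / (√2·5).
P = |-1|² / 50 = 1/50.

0.020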